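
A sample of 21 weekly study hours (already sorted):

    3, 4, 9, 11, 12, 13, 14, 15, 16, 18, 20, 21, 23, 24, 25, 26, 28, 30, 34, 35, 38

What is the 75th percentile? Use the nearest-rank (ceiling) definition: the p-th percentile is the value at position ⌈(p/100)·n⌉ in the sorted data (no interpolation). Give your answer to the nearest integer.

n = 21.
Position = ⌈75/100 · 21⌉ = ⌈15.75⌉ = 16.
The value at rank 16 is 26.

26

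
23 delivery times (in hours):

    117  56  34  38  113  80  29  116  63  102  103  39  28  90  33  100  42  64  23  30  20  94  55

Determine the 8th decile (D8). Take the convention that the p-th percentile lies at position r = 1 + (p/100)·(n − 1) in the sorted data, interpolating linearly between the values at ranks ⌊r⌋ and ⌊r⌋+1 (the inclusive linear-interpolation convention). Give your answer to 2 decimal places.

101.20

Sorted: 20, 23, 28, 29, 30, 33, 34, 38, 39, 42, 55, 56, 63, 64, 80, 90, 94, 100, 102, 103, 113, 116, 117.
n = 23.
r = 1 + (80/100)·(23 − 1) = 1 + 17.6 = 18.6.
Rank 18 is 100 and rank 19 is 102.
Interpolate: 100 + 0.6·(102 − 100) = 100 + 0.6·2 = 101.2.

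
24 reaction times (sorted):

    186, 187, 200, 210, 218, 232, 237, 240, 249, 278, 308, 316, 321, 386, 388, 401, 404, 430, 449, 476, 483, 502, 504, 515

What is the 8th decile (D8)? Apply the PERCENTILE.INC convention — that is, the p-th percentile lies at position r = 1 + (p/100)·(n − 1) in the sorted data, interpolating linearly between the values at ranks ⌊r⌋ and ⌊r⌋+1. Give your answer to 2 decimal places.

459.80

n = 24.
r = 1 + (80/100)·(24 − 1) = 1 + 18.4 = 19.4.
Rank 19 is 449 and rank 20 is 476.
Interpolate: 449 + 0.4·(476 − 449) = 449 + 0.4·27 = 459.8.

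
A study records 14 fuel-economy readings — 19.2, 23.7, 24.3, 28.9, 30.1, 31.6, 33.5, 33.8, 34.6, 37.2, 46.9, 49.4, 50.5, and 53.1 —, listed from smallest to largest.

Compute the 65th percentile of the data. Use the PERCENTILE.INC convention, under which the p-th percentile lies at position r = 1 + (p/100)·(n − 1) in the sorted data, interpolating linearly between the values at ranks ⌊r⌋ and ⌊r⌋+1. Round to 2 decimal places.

35.77

n = 14.
r = 1 + (65/100)·(14 − 1) = 1 + 8.45 = 9.45.
Rank 9 is 34.6 and rank 10 is 37.2.
Interpolate: 34.6 + 0.45·(37.2 − 34.6) = 34.6 + 0.45·2.6 = 35.77.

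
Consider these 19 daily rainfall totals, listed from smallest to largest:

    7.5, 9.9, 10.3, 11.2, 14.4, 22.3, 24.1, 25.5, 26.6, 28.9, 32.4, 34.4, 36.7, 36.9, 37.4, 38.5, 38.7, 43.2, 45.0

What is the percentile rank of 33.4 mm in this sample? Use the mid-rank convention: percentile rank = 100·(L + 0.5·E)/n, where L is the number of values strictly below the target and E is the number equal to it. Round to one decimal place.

57.9

Count below 33.4: L = 11; count equal: E = 0; n = 19.
Percentile rank = 100·(11 + 0.5·0)/19 = 100·11/19 = 57.89.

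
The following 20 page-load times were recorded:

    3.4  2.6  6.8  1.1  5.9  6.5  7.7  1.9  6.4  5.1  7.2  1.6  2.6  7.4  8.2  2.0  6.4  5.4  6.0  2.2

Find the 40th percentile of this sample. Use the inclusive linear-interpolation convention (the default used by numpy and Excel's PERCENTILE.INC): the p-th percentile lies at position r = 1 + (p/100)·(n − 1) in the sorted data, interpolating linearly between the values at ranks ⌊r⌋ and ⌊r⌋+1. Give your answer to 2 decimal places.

4.42

Sorted: 1.1, 1.6, 1.9, 2.0, 2.2, 2.6, 2.6, 3.4, 5.1, 5.4, 5.9, 6.0, 6.4, 6.4, 6.5, 6.8, 7.2, 7.4, 7.7, 8.2.
n = 20.
r = 1 + (40/100)·(20 − 1) = 1 + 7.6 = 8.6.
Rank 8 is 3.4 and rank 9 is 5.1.
Interpolate: 3.4 + 0.6·(5.1 − 3.4) = 3.4 + 0.6·1.7 = 4.42.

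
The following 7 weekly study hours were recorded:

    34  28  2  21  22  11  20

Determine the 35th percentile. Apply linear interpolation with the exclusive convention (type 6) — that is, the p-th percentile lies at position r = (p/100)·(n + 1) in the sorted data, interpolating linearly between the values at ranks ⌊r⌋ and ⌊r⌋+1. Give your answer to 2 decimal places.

Sorted: 2, 11, 20, 21, 22, 28, 34.
n = 7.
r = (35/100)·(7 + 1) = 2.8.
Rank 2 is 11 and rank 3 is 20.
Interpolate: 11 + 0.8·(20 − 11) = 11 + 0.8·9 = 18.2.

18.20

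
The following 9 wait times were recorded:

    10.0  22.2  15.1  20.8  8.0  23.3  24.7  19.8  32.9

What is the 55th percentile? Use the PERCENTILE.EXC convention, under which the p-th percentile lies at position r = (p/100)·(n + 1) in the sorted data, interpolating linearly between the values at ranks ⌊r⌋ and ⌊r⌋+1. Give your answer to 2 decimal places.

21.50

Sorted: 8.0, 10.0, 15.1, 19.8, 20.8, 22.2, 23.3, 24.7, 32.9.
n = 9.
r = (55/100)·(9 + 1) = 5.5.
Rank 5 is 20.8 and rank 6 is 22.2.
Interpolate: 20.8 + 0.5·(22.2 − 20.8) = 20.8 + 0.5·1.4 = 21.5.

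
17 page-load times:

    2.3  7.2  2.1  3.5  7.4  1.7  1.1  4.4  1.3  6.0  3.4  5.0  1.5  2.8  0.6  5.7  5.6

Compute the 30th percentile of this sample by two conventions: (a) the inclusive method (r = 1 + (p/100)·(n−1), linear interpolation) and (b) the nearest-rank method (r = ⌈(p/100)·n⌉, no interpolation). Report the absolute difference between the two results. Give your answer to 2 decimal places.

0.08

Sorted: 0.6, 1.1, 1.3, 1.5, 1.7, 2.1, 2.3, 2.8, 3.4, 3.5, 4.4, 5.0, 5.6, 5.7, 6.0, 7.2, 7.4.
n = 17.
(a) r = 5.8; between ranks 5 (1.7) and 6 (2.1): 2.02.
(b) the nearest-rank method: rank 6 → 2.1.
|2.02 − 2.1| = 0.08.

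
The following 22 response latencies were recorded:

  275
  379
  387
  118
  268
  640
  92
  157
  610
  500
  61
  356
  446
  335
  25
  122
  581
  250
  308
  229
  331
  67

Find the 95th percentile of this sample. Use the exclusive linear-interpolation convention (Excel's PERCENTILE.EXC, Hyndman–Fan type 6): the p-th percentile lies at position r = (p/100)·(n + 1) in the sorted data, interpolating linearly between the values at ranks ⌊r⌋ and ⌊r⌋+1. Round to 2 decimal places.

635.50

Sorted: 25, 61, 67, 92, 118, 122, 157, 229, 250, 268, 275, 308, 331, 335, 356, 379, 387, 446, 500, 581, 610, 640.
n = 22.
r = (95/100)·(22 + 1) = 21.85.
Rank 21 is 610 and rank 22 is 640.
Interpolate: 610 + 0.85·(640 − 610) = 610 + 0.85·30 = 635.5.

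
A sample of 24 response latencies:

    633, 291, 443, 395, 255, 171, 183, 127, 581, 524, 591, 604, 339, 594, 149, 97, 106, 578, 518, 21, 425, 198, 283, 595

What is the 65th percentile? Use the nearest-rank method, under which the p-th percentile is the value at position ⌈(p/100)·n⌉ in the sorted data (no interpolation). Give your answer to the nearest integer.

518

Sorted: 21, 97, 106, 127, 149, 171, 183, 198, 255, 283, 291, 339, 395, 425, 443, 518, 524, 578, 581, 591, 594, 595, 604, 633.
n = 24.
Position = ⌈65/100 · 24⌉ = ⌈15.6⌉ = 16.
The value at rank 16 is 518.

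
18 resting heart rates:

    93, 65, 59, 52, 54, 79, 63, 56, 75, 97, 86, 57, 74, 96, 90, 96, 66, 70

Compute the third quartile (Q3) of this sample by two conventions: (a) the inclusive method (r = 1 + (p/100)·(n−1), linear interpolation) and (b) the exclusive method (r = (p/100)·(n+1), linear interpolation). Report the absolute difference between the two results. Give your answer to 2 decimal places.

Sorted: 52, 54, 56, 57, 59, 63, 65, 66, 70, 74, 75, 79, 86, 90, 93, 96, 96, 97.
n = 18.
(a) r = 13.75; between ranks 13 (86) and 14 (90): 89.
(b) r = 14.25; between ranks 14 (90) and 15 (93): 90.75.
|89 − 90.75| = 1.75.

1.75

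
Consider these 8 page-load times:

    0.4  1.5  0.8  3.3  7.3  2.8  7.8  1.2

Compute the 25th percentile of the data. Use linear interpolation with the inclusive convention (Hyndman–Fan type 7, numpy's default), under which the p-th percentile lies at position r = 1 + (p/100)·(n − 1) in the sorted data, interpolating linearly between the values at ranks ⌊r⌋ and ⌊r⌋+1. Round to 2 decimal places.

1.10

Sorted: 0.4, 0.8, 1.2, 1.5, 2.8, 3.3, 7.3, 7.8.
n = 8.
r = 1 + (25/100)·(8 − 1) = 1 + 1.75 = 2.75.
Rank 2 is 0.8 and rank 3 is 1.2.
Interpolate: 0.8 + 0.75·(1.2 − 0.8) = 0.8 + 0.75·0.4 = 1.1.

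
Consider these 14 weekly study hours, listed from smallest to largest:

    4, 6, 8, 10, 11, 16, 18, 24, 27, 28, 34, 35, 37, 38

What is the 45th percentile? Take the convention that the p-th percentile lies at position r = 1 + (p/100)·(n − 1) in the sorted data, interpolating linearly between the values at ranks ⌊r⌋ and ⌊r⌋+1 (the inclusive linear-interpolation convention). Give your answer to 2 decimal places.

17.70

n = 14.
r = 1 + (45/100)·(14 − 1) = 1 + 5.85 = 6.85.
Rank 6 is 16 and rank 7 is 18.
Interpolate: 16 + 0.85·(18 − 16) = 16 + 0.85·2 = 17.7.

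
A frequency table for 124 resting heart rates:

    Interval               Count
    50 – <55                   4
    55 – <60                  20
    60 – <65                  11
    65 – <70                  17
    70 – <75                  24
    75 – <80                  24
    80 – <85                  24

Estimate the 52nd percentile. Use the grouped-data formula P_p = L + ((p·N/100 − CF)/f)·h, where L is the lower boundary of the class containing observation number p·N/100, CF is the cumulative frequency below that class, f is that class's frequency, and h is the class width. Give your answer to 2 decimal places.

N = 124; target position k = 52/100 · 124 = 64.48.
Cumulative frequencies: 4, 24, 35, 52, 76, 100, 124.
Observation 64.48 falls in the class 70 – <75.
L = 70, CF = 52, f = 24, h = 5.
P52 = 70 + ((64.48 − 52)/24)·5 = 70 + 2.6 = 72.6.

72.60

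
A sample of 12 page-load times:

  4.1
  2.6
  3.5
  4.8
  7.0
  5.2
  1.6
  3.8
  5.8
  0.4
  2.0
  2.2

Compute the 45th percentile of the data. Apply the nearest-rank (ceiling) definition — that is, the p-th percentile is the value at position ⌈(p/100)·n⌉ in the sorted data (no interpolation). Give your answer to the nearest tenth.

Sorted: 0.4, 1.6, 2.0, 2.2, 2.6, 3.5, 3.8, 4.1, 4.8, 5.2, 5.8, 7.0.
n = 12.
Position = ⌈45/100 · 12⌉ = ⌈5.4⌉ = 6.
The value at rank 6 is 3.5.

3.5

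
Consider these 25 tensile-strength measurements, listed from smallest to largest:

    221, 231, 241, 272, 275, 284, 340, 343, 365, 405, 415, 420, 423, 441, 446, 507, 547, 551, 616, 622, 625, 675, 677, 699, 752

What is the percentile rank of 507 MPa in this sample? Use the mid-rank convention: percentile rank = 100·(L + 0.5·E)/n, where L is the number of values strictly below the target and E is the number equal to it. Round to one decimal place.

Count below 507: L = 15; count equal: E = 1; n = 25.
Percentile rank = 100·(15 + 0.5·1)/25 = 100·15.5/25 = 62.

62.0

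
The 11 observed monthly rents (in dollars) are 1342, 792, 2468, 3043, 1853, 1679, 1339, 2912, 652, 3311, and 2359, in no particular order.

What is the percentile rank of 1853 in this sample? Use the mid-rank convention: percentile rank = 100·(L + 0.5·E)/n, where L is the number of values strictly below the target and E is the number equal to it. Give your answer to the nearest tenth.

Sorted: 652, 792, 1339, 1342, 1679, 1853, 2359, 2468, 2912, 3043, 3311.
Count below 1853: L = 5; count equal: E = 1; n = 11.
Percentile rank = 100·(5 + 0.5·1)/11 = 100·5.5/11 = 50.

50.0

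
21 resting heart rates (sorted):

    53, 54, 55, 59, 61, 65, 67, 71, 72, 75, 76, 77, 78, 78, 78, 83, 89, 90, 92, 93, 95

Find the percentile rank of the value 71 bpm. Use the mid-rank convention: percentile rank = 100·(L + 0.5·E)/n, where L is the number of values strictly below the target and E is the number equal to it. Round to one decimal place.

Count below 71: L = 7; count equal: E = 1; n = 21.
Percentile rank = 100·(7 + 0.5·1)/21 = 100·7.5/21 = 35.71.

35.7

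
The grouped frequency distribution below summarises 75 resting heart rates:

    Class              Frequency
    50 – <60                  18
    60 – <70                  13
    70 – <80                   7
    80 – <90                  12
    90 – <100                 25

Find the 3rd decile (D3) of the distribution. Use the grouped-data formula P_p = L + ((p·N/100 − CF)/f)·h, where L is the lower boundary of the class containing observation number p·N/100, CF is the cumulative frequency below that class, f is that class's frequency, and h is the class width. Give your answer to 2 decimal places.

63.46

N = 75; target position k = 30/100 · 75 = 22.5.
Cumulative frequencies: 18, 31, 38, 50, 75.
Observation 22.5 falls in the class 60 – <70.
L = 60, CF = 18, f = 13, h = 10.
P30 = 60 + ((22.5 − 18)/13)·10 = 60 + 3.46154 = 63.4615.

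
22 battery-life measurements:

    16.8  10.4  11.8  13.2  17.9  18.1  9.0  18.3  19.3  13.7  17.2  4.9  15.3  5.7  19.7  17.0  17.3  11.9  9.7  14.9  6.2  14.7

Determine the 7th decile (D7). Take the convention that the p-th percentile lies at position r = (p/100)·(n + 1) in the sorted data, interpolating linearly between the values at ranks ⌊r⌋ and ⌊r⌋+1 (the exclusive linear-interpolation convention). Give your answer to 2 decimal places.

Sorted: 4.9, 5.7, 6.2, 9.0, 9.7, 10.4, 11.8, 11.9, 13.2, 13.7, 14.7, 14.9, 15.3, 16.8, 17.0, 17.2, 17.3, 17.9, 18.1, 18.3, 19.3, 19.7.
n = 22.
r = (70/100)·(22 + 1) = 16.1.
Rank 16 is 17.2 and rank 17 is 17.3.
Interpolate: 17.2 + 0.1·(17.3 − 17.2) = 17.2 + 0.1·0.1 = 17.21.

17.21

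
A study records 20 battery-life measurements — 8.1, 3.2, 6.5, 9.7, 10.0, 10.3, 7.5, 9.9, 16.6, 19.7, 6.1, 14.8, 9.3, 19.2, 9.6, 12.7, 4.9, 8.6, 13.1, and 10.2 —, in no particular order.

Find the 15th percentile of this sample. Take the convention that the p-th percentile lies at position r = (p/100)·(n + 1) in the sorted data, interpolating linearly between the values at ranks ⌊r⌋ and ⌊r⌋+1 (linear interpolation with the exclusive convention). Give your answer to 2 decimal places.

Sorted: 3.2, 4.9, 6.1, 6.5, 7.5, 8.1, 8.6, 9.3, 9.6, 9.7, 9.9, 10.0, 10.2, 10.3, 12.7, 13.1, 14.8, 16.6, 19.2, 19.7.
n = 20.
r = (15/100)·(20 + 1) = 3.15.
Rank 3 is 6.1 and rank 4 is 6.5.
Interpolate: 6.1 + 0.15·(6.5 − 6.1) = 6.1 + 0.15·0.4 = 6.16.

6.16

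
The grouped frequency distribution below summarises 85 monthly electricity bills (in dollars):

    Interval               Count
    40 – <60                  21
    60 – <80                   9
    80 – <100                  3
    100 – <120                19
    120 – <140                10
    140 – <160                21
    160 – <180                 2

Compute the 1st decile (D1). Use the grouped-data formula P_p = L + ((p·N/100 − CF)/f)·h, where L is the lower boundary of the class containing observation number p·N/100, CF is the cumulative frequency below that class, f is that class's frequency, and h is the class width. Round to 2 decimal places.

N = 85; target position k = 10/100 · 85 = 8.5.
Cumulative frequencies: 21, 30, 33, 52, 62, 83, 85.
Observation 8.5 falls in the class 40 – <60.
L = 40, CF = 0, f = 21, h = 20.
P10 = 40 + ((8.5 − 0)/21)·20 = 40 + 8.09524 = 48.0952.

48.10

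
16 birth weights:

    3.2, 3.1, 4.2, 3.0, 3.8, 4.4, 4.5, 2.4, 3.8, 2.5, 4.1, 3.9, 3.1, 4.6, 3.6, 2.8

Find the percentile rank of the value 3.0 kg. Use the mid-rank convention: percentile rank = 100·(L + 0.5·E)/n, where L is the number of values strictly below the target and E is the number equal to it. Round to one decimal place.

Sorted: 2.4, 2.5, 2.8, 3.0, 3.1, 3.1, 3.2, 3.6, 3.8, 3.8, 3.9, 4.1, 4.2, 4.4, 4.5, 4.6.
Count below 3.0: L = 3; count equal: E = 1; n = 16.
Percentile rank = 100·(3 + 0.5·1)/16 = 100·3.5/16 = 21.88.

21.9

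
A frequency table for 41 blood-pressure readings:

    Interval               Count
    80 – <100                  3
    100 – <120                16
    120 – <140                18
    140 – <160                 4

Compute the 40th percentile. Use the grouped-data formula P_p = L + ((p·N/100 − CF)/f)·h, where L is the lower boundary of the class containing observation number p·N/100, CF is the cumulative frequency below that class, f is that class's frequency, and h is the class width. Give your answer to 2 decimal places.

N = 41; target position k = 40/100 · 41 = 16.4.
Cumulative frequencies: 3, 19, 37, 41.
Observation 16.4 falls in the class 100 – <120.
L = 100, CF = 3, f = 16, h = 20.
P40 = 100 + ((16.4 − 3)/16)·20 = 100 + 16.75 = 116.75.

116.75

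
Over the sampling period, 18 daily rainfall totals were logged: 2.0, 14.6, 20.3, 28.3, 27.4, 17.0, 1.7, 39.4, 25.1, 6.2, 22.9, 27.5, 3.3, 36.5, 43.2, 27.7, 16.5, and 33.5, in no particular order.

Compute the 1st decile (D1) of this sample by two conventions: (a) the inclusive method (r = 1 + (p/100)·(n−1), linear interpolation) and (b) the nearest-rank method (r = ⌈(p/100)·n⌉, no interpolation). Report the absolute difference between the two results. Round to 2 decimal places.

0.91

Sorted: 1.7, 2.0, 3.3, 6.2, 14.6, 16.5, 17.0, 20.3, 22.9, 25.1, 27.4, 27.5, 27.7, 28.3, 33.5, 36.5, 39.4, 43.2.
n = 18.
(a) r = 2.7; between ranks 2 (2.0) and 3 (3.3): 2.91.
(b) the nearest-rank method: rank 2 → 2.
|2.91 − 2| = 0.91.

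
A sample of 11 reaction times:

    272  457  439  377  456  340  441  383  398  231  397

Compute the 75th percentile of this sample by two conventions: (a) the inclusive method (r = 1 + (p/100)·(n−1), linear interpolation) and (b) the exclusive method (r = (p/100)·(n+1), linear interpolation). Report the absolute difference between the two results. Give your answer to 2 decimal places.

1.00

Sorted: 231, 272, 340, 377, 383, 397, 398, 439, 441, 456, 457.
n = 11.
(a) r = 8.5; between ranks 8 (439) and 9 (441): 440.
(b) r = 9 → value at rank 9 = 441.
|440 − 441| = 1.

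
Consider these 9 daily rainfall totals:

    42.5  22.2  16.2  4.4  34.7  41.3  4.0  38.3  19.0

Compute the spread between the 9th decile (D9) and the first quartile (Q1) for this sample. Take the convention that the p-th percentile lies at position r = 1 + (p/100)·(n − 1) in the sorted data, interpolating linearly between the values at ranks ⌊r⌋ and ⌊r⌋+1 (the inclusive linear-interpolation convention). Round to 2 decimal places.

Sorted: 4.0, 4.4, 16.2, 19.0, 22.2, 34.7, 38.3, 41.3, 42.5.
n = 9.
P25: r = 3 (integer) → 16.2.
P90: r = 8.2; ranks 8–9 are 41.3, 42.5; interpolating gives 41.54.
Difference: 41.54 − 16.2 = 25.34.

25.34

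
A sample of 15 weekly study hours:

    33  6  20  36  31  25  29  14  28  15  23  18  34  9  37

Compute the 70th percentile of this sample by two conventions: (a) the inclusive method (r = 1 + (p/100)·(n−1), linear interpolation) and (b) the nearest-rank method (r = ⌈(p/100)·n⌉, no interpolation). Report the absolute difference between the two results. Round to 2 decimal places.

0.40

Sorted: 6, 9, 14, 15, 18, 20, 23, 25, 28, 29, 31, 33, 34, 36, 37.
n = 15.
(a) r = 10.8; between ranks 10 (29) and 11 (31): 30.6.
(b) the nearest-rank method: rank 11 → 31.
|30.6 − 31| = 0.4.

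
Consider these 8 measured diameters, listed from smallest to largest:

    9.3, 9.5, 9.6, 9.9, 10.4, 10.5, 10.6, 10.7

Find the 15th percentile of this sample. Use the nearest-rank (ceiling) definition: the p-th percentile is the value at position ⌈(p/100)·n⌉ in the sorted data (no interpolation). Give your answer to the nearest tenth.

n = 8.
Position = ⌈15/100 · 8⌉ = ⌈1.2⌉ = 2.
The value at rank 2 is 9.5.

9.5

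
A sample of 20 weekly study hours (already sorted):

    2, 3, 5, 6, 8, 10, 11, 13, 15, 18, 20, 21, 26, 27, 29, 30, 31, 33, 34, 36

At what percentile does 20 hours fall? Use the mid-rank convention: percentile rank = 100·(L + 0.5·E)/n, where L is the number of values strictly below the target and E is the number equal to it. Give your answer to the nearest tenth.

52.5

Count below 20: L = 10; count equal: E = 1; n = 20.
Percentile rank = 100·(10 + 0.5·1)/20 = 100·10.5/20 = 52.5.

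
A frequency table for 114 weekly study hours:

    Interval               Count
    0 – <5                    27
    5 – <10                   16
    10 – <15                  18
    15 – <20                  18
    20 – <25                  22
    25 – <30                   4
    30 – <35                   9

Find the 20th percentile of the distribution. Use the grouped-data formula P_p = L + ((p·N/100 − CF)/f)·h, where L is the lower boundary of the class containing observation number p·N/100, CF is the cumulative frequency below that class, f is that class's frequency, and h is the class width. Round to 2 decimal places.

N = 114; target position k = 20/100 · 114 = 22.8.
Cumulative frequencies: 27, 43, 61, 79, 101, 105, 114.
Observation 22.8 falls in the class 0 – <5.
L = 0, CF = 0, f = 27, h = 5.
P20 = 0 + ((22.8 − 0)/27)·5 = 0 + 4.22222 = 4.22222.

4.22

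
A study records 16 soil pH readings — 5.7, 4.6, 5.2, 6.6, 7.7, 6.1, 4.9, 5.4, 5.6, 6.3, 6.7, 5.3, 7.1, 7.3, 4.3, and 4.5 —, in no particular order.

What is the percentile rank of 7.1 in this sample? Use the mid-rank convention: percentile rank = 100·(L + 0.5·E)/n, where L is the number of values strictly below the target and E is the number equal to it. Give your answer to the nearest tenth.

Sorted: 4.3, 4.5, 4.6, 4.9, 5.2, 5.3, 5.4, 5.6, 5.7, 6.1, 6.3, 6.6, 6.7, 7.1, 7.3, 7.7.
Count below 7.1: L = 13; count equal: E = 1; n = 16.
Percentile rank = 100·(13 + 0.5·1)/16 = 100·13.5/16 = 84.38.

84.4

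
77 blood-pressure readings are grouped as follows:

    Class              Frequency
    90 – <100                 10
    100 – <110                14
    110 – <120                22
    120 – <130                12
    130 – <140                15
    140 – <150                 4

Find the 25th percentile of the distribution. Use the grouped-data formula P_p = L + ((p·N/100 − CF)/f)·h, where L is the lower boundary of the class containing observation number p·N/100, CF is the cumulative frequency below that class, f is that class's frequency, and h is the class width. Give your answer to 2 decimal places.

N = 77; target position k = 25/100 · 77 = 19.25.
Cumulative frequencies: 10, 24, 46, 58, 73, 77.
Observation 19.25 falls in the class 100 – <110.
L = 100, CF = 10, f = 14, h = 10.
P25 = 100 + ((19.25 − 10)/14)·10 = 100 + 6.60714 = 106.607.

106.61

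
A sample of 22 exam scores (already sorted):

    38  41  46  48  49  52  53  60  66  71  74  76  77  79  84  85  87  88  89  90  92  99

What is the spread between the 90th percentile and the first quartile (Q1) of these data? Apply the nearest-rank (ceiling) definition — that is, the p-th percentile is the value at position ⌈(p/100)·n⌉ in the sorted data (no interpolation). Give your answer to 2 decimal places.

38.00

n = 22.
P25: rank ⌈25/100·22⌉ = 6 → 52.
P90: rank ⌈90/100·22⌉ = 20 → 90.
Difference: 90 − 52 = 38.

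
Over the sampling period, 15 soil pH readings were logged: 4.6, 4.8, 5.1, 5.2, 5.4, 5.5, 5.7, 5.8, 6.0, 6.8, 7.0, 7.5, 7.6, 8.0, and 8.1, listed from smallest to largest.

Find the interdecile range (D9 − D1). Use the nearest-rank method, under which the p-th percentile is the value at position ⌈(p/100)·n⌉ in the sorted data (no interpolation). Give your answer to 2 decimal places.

n = 15.
P10: rank ⌈10/100·15⌉ = 2 → 4.8.
P90: rank ⌈90/100·15⌉ = 14 → 8.
Difference: 8 − 4.8 = 3.2.

3.20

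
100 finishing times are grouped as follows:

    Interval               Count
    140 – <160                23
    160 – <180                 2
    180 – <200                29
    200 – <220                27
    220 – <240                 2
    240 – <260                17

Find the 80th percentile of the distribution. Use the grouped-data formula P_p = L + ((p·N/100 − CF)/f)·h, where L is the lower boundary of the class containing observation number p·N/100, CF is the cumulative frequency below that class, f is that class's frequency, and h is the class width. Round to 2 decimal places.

219.26

N = 100; target position k = 80/100 · 100 = 80.
Cumulative frequencies: 23, 25, 54, 81, 83, 100.
Observation 80 falls in the class 200 – <220.
L = 200, CF = 54, f = 27, h = 20.
P80 = 200 + ((80 − 54)/27)·20 = 200 + 19.2593 = 219.259.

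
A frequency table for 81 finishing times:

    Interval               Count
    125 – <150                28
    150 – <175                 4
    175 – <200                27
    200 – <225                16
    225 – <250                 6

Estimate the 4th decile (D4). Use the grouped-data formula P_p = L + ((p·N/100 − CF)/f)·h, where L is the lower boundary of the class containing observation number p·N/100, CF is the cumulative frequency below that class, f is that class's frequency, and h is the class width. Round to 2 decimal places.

175.37

N = 81; target position k = 40/100 · 81 = 32.4.
Cumulative frequencies: 28, 32, 59, 75, 81.
Observation 32.4 falls in the class 175 – <200.
L = 175, CF = 32, f = 27, h = 25.
P40 = 175 + ((32.4 − 32)/27)·25 = 175 + 0.37037 = 175.37.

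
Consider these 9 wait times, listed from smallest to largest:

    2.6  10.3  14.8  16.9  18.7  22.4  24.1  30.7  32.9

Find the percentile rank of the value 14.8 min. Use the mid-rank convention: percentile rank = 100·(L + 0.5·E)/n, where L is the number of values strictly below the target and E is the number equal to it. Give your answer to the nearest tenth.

Count below 14.8: L = 2; count equal: E = 1; n = 9.
Percentile rank = 100·(2 + 0.5·1)/9 = 100·2.5/9 = 27.78.

27.8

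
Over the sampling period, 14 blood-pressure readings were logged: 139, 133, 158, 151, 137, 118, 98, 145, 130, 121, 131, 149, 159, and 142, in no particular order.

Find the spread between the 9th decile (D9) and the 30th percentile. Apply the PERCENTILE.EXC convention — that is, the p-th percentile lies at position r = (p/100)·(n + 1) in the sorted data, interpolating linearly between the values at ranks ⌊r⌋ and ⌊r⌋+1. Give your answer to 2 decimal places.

Sorted: 98, 118, 121, 130, 131, 133, 137, 139, 142, 145, 149, 151, 158, 159.
n = 14.
P30: r = 4.5; ranks 4–5 are 130, 131; interpolating gives 130.5.
P90: r = 13.5; ranks 13–14 are 158, 159; interpolating gives 158.5.
Difference: 158.5 − 130.5 = 28.

28.00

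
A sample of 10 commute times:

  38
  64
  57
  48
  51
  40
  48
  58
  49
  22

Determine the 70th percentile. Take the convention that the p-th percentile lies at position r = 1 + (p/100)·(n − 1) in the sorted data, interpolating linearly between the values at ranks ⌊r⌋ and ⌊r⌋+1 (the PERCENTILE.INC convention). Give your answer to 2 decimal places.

Sorted: 22, 38, 40, 48, 48, 49, 51, 57, 58, 64.
n = 10.
r = 1 + (70/100)·(10 − 1) = 1 + 6.3 = 7.3.
Rank 7 is 51 and rank 8 is 57.
Interpolate: 51 + 0.3·(57 − 51) = 51 + 0.3·6 = 52.8.

52.80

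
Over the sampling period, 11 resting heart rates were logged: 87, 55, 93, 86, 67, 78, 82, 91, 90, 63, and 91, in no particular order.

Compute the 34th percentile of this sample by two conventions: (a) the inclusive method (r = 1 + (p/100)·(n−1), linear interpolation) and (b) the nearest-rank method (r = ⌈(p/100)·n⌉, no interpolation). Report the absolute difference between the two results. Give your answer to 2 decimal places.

Sorted: 55, 63, 67, 78, 82, 86, 87, 90, 91, 91, 93.
n = 11.
(a) r = 4.4; between ranks 4 (78) and 5 (82): 79.6.
(b) the nearest-rank method: rank 4 → 78.
|79.6 − 78| = 1.6.

1.60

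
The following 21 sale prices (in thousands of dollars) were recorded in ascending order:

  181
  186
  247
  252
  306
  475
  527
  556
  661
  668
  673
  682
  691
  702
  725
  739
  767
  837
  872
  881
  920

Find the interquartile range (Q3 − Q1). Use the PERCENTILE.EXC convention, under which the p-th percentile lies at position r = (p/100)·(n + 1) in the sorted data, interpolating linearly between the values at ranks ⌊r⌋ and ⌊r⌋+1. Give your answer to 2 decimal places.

362.50

n = 21.
P25: r = 5.5; ranks 5–6 are 306, 475; interpolating gives 390.5.
P75: r = 16.5; ranks 16–17 are 739, 767; interpolating gives 753.
Difference: 753 − 390.5 = 362.5.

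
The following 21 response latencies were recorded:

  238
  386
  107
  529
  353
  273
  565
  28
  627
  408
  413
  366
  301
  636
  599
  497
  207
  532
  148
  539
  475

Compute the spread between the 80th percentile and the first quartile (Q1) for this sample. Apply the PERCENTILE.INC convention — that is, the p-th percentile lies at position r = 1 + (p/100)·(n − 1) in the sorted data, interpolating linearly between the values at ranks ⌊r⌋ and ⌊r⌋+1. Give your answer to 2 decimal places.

266.00

Sorted: 28, 107, 148, 207, 238, 273, 301, 353, 366, 386, 408, 413, 475, 497, 529, 532, 539, 565, 599, 627, 636.
n = 21.
P25: r = 6 (integer) → 273.
P80: r = 17 (integer) → 539.
Difference: 539 − 273 = 266.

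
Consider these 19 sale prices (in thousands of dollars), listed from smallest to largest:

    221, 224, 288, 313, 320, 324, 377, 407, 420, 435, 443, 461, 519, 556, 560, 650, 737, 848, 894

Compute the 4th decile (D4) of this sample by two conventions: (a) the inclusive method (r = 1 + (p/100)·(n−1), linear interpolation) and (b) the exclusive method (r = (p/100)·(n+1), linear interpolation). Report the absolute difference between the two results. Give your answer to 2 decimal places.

2.60

n = 19.
(a) r = 8.2; between ranks 8 (407) and 9 (420): 409.6.
(b) r = 8 → value at rank 8 = 407.
|409.6 − 407| = 2.6.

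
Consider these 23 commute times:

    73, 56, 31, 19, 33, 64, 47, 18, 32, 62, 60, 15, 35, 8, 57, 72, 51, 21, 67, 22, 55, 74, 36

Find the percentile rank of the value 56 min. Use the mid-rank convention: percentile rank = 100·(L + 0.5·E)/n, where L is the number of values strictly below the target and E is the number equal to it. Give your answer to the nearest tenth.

Sorted: 8, 15, 18, 19, 21, 22, 31, 32, 33, 35, 36, 47, 51, 55, 56, 57, 60, 62, 64, 67, 72, 73, 74.
Count below 56: L = 14; count equal: E = 1; n = 23.
Percentile rank = 100·(14 + 0.5·1)/23 = 100·14.5/23 = 63.04.

63.0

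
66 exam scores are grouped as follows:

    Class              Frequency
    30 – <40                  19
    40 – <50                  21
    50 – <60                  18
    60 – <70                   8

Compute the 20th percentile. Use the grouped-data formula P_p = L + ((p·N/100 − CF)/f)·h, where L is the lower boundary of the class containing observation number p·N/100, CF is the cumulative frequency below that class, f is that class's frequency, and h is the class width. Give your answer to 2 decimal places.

36.95

N = 66; target position k = 20/100 · 66 = 13.2.
Cumulative frequencies: 19, 40, 58, 66.
Observation 13.2 falls in the class 30 – <40.
L = 30, CF = 0, f = 19, h = 10.
P20 = 30 + ((13.2 − 0)/19)·10 = 30 + 6.94737 = 36.9474.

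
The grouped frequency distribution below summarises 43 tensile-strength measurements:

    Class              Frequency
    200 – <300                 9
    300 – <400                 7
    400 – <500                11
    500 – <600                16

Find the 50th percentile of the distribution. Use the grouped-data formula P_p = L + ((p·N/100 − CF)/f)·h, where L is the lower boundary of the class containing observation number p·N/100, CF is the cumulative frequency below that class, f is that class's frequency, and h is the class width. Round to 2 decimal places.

450.00

N = 43; target position k = 50/100 · 43 = 21.5.
Cumulative frequencies: 9, 16, 27, 43.
Observation 21.5 falls in the class 400 – <500.
L = 400, CF = 16, f = 11, h = 100.
P50 = 400 + ((21.5 − 16)/11)·100 = 400 + 50 = 450.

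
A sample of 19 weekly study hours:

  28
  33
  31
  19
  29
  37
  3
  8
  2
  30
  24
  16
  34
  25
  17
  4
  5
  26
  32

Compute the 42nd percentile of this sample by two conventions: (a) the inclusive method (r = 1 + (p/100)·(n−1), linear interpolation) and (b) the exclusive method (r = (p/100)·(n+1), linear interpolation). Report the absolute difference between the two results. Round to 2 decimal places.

Sorted: 2, 3, 4, 5, 8, 16, 17, 19, 24, 25, 26, 28, 29, 30, 31, 32, 33, 34, 37.
n = 19.
(a) r = 8.56; between ranks 8 (19) and 9 (24): 21.8.
(b) r = 8.4; between ranks 8 (19) and 9 (24): 21.
|21.8 − 21| = 0.8.

0.80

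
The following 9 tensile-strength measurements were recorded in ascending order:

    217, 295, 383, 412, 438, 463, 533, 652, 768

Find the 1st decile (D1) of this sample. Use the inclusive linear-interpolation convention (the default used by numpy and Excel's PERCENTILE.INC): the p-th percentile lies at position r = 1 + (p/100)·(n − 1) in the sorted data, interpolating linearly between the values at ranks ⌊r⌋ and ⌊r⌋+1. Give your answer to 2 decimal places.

279.40

n = 9.
r = 1 + (10/100)·(9 − 1) = 1 + 0.8 = 1.8.
Rank 1 is 217 and rank 2 is 295.
Interpolate: 217 + 0.8·(295 − 217) = 217 + 0.8·78 = 279.4.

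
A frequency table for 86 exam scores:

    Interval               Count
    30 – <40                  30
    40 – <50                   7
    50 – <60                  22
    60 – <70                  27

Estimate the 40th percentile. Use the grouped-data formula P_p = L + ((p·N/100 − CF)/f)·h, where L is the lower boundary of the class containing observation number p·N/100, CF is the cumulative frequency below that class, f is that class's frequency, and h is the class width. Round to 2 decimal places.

N = 86; target position k = 40/100 · 86 = 34.4.
Cumulative frequencies: 30, 37, 59, 86.
Observation 34.4 falls in the class 40 – <50.
L = 40, CF = 30, f = 7, h = 10.
P40 = 40 + ((34.4 − 30)/7)·10 = 40 + 6.28571 = 46.2857.

46.29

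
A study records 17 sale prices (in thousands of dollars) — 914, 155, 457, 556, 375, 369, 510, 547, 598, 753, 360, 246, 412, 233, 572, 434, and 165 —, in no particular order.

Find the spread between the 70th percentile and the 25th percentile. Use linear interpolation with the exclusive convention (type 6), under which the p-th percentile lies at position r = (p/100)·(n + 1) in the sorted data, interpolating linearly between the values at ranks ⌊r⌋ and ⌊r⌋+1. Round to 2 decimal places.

Sorted: 155, 165, 233, 246, 360, 369, 375, 412, 434, 457, 510, 547, 556, 572, 598, 753, 914.
n = 17.
P25: r = 4.5; ranks 4–5 are 246, 360; interpolating gives 303.
P70: r = 12.6; ranks 12–13 are 547, 556; interpolating gives 552.4.
Difference: 552.4 − 303 = 249.4.

249.40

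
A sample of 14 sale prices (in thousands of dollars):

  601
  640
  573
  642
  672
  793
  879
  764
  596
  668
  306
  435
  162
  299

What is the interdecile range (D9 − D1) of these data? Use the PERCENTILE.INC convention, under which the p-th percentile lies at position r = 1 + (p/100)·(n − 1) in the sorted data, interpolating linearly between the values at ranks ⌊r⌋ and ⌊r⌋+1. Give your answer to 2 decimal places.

Sorted: 162, 299, 306, 435, 573, 596, 601, 640, 642, 668, 672, 764, 793, 879.
n = 14.
P10: r = 2.3; ranks 2–3 are 299, 306; interpolating gives 301.1.
P90: r = 12.7; ranks 12–13 are 764, 793; interpolating gives 784.3.
Difference: 784.3 − 301.1 = 483.2.

483.20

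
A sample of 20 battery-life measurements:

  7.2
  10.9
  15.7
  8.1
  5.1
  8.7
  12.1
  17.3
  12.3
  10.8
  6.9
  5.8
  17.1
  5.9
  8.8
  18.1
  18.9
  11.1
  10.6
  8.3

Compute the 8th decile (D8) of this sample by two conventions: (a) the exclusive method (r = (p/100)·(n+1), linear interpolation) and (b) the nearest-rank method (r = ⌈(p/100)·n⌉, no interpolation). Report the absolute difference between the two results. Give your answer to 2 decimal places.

1.12

Sorted: 5.1, 5.8, 5.9, 6.9, 7.2, 8.1, 8.3, 8.7, 8.8, 10.6, 10.8, 10.9, 11.1, 12.1, 12.3, 15.7, 17.1, 17.3, 18.1, 18.9.
n = 20.
(a) r = 16.8; between ranks 16 (15.7) and 17 (17.1): 16.82.
(b) the nearest-rank method: rank 16 → 15.7.
|16.82 − 15.7| = 1.12.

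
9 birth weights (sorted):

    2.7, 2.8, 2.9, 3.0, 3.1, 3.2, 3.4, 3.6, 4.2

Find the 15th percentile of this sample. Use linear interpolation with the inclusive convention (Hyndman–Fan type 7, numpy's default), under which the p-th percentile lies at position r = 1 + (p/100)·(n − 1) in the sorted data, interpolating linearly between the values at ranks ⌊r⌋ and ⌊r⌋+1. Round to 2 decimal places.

2.82

n = 9.
r = 1 + (15/100)·(9 − 1) = 1 + 1.2 = 2.2.
Rank 2 is 2.8 and rank 3 is 2.9.
Interpolate: 2.8 + 0.2·(2.9 − 2.8) = 2.8 + 0.2·0.1 = 2.82.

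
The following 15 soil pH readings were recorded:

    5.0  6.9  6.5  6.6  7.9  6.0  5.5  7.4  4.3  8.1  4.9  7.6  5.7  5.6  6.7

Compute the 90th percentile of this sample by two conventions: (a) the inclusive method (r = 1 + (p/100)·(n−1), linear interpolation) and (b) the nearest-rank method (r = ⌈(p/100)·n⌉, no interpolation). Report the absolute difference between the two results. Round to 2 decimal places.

Sorted: 4.3, 4.9, 5.0, 5.5, 5.6, 5.7, 6.0, 6.5, 6.6, 6.7, 6.9, 7.4, 7.6, 7.9, 8.1.
n = 15.
(a) r = 13.6; between ranks 13 (7.6) and 14 (7.9): 7.78.
(b) the nearest-rank method: rank 14 → 7.9.
|7.78 − 7.9| = 0.12.

0.12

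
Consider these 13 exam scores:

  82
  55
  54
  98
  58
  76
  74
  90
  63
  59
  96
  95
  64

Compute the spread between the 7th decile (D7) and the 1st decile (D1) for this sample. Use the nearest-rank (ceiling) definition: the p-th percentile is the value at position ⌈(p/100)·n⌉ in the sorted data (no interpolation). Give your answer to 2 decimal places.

Sorted: 54, 55, 58, 59, 63, 64, 74, 76, 82, 90, 95, 96, 98.
n = 13.
P10: rank ⌈10/100·13⌉ = 2 → 55.
P70: rank ⌈70/100·13⌉ = 10 → 90.
Difference: 90 − 55 = 35.

35.00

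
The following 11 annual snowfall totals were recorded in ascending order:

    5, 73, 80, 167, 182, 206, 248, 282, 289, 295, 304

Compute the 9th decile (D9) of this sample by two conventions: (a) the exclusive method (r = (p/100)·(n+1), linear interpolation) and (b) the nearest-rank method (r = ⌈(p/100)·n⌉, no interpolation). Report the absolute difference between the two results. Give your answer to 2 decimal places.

n = 11.
(a) r = 10.8; between ranks 10 (295) and 11 (304): 302.2.
(b) the nearest-rank method: rank 10 → 295.
|302.2 − 295| = 7.2.

7.20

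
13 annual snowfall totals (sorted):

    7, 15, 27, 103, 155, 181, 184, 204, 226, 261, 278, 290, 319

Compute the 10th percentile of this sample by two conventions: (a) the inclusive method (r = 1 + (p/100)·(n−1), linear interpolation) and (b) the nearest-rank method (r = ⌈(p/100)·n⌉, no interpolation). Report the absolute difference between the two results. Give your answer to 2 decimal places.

n = 13.
(a) r = 2.2; between ranks 2 (15) and 3 (27): 17.4.
(b) the nearest-rank method: rank 2 → 15.
|17.4 − 15| = 2.4.

2.40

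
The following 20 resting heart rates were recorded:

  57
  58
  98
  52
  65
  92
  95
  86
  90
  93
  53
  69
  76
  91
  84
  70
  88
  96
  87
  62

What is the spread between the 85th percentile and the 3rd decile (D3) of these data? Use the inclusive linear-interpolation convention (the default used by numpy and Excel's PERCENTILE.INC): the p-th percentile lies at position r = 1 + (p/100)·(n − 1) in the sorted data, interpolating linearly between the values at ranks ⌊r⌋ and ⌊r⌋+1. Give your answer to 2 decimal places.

25.50

Sorted: 52, 53, 57, 58, 62, 65, 69, 70, 76, 84, 86, 87, 88, 90, 91, 92, 93, 95, 96, 98.
n = 20.
P30: r = 6.7; ranks 6–7 are 65, 69; interpolating gives 67.8.
P85: r = 17.15; ranks 17–18 are 93, 95; interpolating gives 93.3.
Difference: 93.3 − 67.8 = 25.5.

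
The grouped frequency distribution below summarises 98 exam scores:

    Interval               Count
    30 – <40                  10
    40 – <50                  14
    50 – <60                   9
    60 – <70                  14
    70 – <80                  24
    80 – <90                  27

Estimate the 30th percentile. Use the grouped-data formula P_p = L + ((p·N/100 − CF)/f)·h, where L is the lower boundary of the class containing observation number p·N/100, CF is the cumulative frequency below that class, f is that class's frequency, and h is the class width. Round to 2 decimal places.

N = 98; target position k = 30/100 · 98 = 29.4.
Cumulative frequencies: 10, 24, 33, 47, 71, 98.
Observation 29.4 falls in the class 50 – <60.
L = 50, CF = 24, f = 9, h = 10.
P30 = 50 + ((29.4 − 24)/9)·10 = 50 + 6 = 56.

56.00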